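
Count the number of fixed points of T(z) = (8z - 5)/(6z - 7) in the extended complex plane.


Step 1: Fixed points satisfy T(z) = z
Step 2: 6z^2 - 15z + 5 = 0
Step 3: Discriminant = (-15)^2 - 4*6*5 = 105
Step 4: Number of fixed points = 2

2


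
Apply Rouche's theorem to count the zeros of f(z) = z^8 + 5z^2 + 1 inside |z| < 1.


Step 1: On |z| = 1 the three terms have sizes |z^8| = 1^8 = 1, |5z^2| = 5*1^2 = 5, |1| = 1
Step 2: The dominant term is g(z) = 5z^2; let h(z) = z^8 + 1 so f = g + h
Step 3: On |z| = 1: |g| = 5 and |h| <= 1 + 1 = 2
Step 4: Since 5 > 2, |h| < |g| on |z| = 1, so by Rouche f has the same number of zeros as g inside |z| < 1
Step 5: g(z) = 5z^2 has 2 zeros (at the origin, multiplicity 2) inside |z| < 1. Answer = 2

2


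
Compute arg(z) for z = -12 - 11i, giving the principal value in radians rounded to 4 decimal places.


Step 1: z = -12 - 11i
Step 2: arg(z) = atan2(-11, -12)
Step 3: arg(z) = -2.3996

-2.3996


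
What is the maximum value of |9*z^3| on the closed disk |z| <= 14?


Step 1: On |z| = 14, |f(z)| = 9 * |z|^3 = 9 * 14^3
Step 2: By maximum modulus principle, maximum is on boundary.
Step 3: Maximum = 9 * 2744 = 24696

24696


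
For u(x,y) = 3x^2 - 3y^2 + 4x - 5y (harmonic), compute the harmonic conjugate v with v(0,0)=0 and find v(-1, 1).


Step 1: v_x = -u_y = 6y + 5
Step 2: v_y = u_x = 6x + 4
Step 3: v = 6xy + 5x + 4y + C
Step 4: v(0,0) = 0 => C = 0
Step 5: v(-1, 1) = -7

-7


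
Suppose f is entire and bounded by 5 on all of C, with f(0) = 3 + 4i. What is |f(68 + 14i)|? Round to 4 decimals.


Step 1: By Liouville's theorem, a bounded entire function is constant.
Step 2: f(z) = f(0) = 3 + 4i for all z.
Step 3: |f(w)| = |3 + 4i| = sqrt(9 + 16)
Step 4: = 5.0

5.0


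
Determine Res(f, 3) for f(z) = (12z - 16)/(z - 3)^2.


Step 1: Pole of order 2 at z = 3
Step 2: Res = lim d/dz [(z - 3)^2 * f(z)] as z -> 3
Step 3: (z - 3)^2 * f(z) = 12z - 16
Step 4: d/dz[12z - 16] = 12

12


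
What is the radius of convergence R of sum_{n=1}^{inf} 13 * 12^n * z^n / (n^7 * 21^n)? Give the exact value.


Step 1: General term a_n = 13 * 12^n / (n^7 * 21^n)
Step 2: By the root test, |a_n|^(1/n) = 13^(1/n) * 12 / (n^(7/n) * 21) -> 12/21 as n -> infinity (since 13^(1/n) -> 1 and n^(7/n) -> 1)
Step 3: R = 1/lim|a_n|^(1/n) = 21/12 = 7/4

7/4


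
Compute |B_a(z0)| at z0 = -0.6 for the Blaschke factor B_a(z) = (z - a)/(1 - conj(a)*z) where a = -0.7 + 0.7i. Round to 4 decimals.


Step 1: Numerator z0 - a = -0.6 - (-0.7 + 0.7i) = 0.1 - 0.7i
Step 2: Denominator 1 - conj(a)*z0 = 1 - (-0.7 - 0.7i)*(-0.6) = 0.58 - 0.42i
Step 3: |z0 - a|^2 = 0.1^2 + (-0.7)^2 = 0.5; |1 - conj(a)*z0|^2 = 0.58^2 + (-0.42)^2 = 0.5128
Step 4: |B_a(-0.6)| = sqrt(0.5 / 0.5128) = sqrt(0.975039)
Step 5: = 0.9874

0.9874


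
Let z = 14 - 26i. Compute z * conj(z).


Step 1: conj(z) = 14 + 26i
Step 2: z * conj(z) = 14^2 + (-26)^2
Step 3: = 196 + 676 = 872

872


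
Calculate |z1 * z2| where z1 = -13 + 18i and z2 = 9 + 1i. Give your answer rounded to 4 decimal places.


Step 1: |z1| = sqrt((-13)^2 + 18^2) = sqrt(493)
Step 2: |z2| = sqrt(9^2 + 1^2) = sqrt(82)
Step 3: |z1*z2| = |z1|*|z2| = sqrt(493) * sqrt(82) = sqrt(493 * 82) = sqrt(40426)
Step 4: = 201.0622

201.0622


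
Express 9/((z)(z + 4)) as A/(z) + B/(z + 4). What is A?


Step 1: Multiply both sides by (z) and set z = 0
Step 2: A = 9 / (0 + 4)
Step 3: A = 9 / 4
Step 4: A = 9/4

9/4


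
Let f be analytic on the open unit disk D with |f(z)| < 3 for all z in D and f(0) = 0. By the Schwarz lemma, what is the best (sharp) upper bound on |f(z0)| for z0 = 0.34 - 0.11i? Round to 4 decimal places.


Step 1: g = f/3 maps D -> D with g(0) = 0, so by the Schwarz lemma |g(z)| <= |z|, i.e. |f(z)| <= 3|z|; this is sharp (f(z) = 3z).
Step 2: |z0|^2 = 0.34^2 + (-0.11)^2 = 0.1277
Step 3: |z0| = sqrt(0.1277) = 0.357351
Step 4: Best bound = 3 * |z0| = 3 * 0.357351 = 1.0721

1.0721


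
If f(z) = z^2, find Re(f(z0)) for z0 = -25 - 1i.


Step 1: z0 = -25 - 1i
Step 2: z0^2 = (-25)^2 - (-1)^2 + 50i
Step 3: real part = 625 - 1 = 624

624


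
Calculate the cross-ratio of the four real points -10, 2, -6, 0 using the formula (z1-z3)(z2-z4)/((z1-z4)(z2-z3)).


Step 1: (z1-z3)(z2-z4) = (-4) * 2 = -8
Step 2: (z1-z4)(z2-z3) = (-10) * 8 = -80
Step 3: Cross-ratio = 8/80 = 1/10

1/10


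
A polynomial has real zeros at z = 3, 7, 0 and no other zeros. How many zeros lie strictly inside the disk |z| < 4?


Step 1: Check each root:
  z = 3: |3| = 3 < 4
  z = 7: |7| = 7 >= 4
  z = 0: |0| = 0 < 4
Step 2: Count = 2

2


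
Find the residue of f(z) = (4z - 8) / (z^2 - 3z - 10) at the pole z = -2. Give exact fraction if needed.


Step 1: Q(z) = z^2 - 3z - 10 = (z + 2)(z - 5)
Step 2: Q'(z) = 2z - 3
Step 3: Q'(-2) = -7, P(-2) = -16
Step 4: Res = P(-2)/Q'(-2) = -16/(-7) = 16/7

16/7


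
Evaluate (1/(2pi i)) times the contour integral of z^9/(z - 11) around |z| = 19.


Step 1: f(z) = z^9, a = 11 is inside |z| = 19
Step 2: By Cauchy integral formula: (1/(2pi*i)) * integral = f(a)
Step 3: f(11) = 11^9 = 2357947691

2357947691


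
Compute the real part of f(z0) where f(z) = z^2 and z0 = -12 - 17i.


Step 1: z0 = -12 - 17i
Step 2: z0^2 = (-12)^2 - (-17)^2 + 408i
Step 3: real part = 144 - 289 = -145

-145


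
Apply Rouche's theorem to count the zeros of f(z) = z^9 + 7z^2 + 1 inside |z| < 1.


Step 1: On |z| = 1 the three terms have sizes |z^9| = 1^9 = 1, |7z^2| = 7*1^2 = 7, |1| = 1
Step 2: The dominant term is g(z) = 7z^2; let h(z) = z^9 + 1 so f = g + h
Step 3: On |z| = 1: |g| = 7 and |h| <= 1 + 1 = 2
Step 4: Since 7 > 2, |h| < |g| on |z| = 1, so by Rouche f has the same number of zeros as g inside |z| < 1
Step 5: g(z) = 7z^2 has 2 zeros (at the origin, multiplicity 2) inside |z| < 1. Answer = 2

2


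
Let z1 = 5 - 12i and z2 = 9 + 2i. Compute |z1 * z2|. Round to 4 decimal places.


Step 1: |z1| = sqrt(5^2 + (-12)^2) = sqrt(169)
Step 2: |z2| = sqrt(9^2 + 2^2) = sqrt(85)
Step 3: |z1*z2| = |z1|*|z2| = sqrt(169) * sqrt(85) = sqrt(169 * 85) = sqrt(14365)
Step 4: = 119.8541

119.8541


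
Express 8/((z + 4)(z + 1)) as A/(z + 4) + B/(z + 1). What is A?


Step 1: Multiply both sides by (z + 4) and set z = -4
Step 2: A = 8 / (-4 + 1)
Step 3: A = 8 / (-3)
Step 4: A = -8/3

-8/3


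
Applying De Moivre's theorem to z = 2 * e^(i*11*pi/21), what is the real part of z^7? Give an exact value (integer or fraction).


Step 1: By De Moivre's theorem, z^7 = 2^7 * e^(i*7*11*pi/21) = 128 * (cos(11*pi/3) + i*sin(11*pi/3))
Step 2: |z|^7 = 2^7 = 128
Step 3: Reduce the angle mod 2*pi: 11*pi/3 - 2*pi = 5*pi/3
Step 4: cos(5*pi/3) = 1/2
Step 5: Re(z^7) = 128 * 1/2 = 64

64


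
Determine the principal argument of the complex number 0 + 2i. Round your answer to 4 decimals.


Step 1: z = 0 + 2i
Step 2: arg(z) = atan2(2, 0)
Step 3: arg(z) = 1.5708

1.5708


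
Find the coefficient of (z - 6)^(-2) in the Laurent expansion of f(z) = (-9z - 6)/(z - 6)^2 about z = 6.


Step 1: Write the numerator in powers of (z - 6): -9z - 6 = -9(z - 6) + (-9*6 - 6) = -9(z - 6) - 60
Step 2: Divide by (z - 6)^2: f(z) = -60(z - 6)^(-2) - 9(z - 6)^(-1)
Step 3: This finite sum is the Laurent series of f about z = 6.
Step 4: Coefficient of (z - 6)^(-2) = -9*6 - 6 = -60

-60


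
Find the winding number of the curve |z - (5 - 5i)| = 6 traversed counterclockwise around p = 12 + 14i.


Step 1: Center c = (5, -5), radius = 6
Step 2: |p - c|^2 = 7^2 + 19^2 = 410
Step 3: r^2 = 36
Step 4: |p-c| > r so winding number = 0

0


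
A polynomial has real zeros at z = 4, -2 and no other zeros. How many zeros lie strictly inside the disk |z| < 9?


Step 1: Check each root:
  z = 4: |4| = 4 < 9
  z = -2: |-2| = 2 < 9
Step 2: Count = 2

2


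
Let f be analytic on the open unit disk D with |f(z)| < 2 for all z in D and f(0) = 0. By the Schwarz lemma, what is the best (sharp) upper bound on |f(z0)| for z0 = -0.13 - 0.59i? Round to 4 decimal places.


Step 1: g = f/2 maps D -> D with g(0) = 0, so by the Schwarz lemma |g(z)| <= |z|, i.e. |f(z)| <= 2|z|; this is sharp (f(z) = 2z).
Step 2: |z0|^2 = (-0.13)^2 + (-0.59)^2 = 0.365
Step 3: |z0| = sqrt(0.365) = 0.604152
Step 4: Best bound = 2 * |z0| = 2 * 0.604152 = 1.2083

1.2083


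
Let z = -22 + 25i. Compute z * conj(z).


Step 1: conj(z) = -22 - 25i
Step 2: z * conj(z) = (-22)^2 + 25^2
Step 3: = 484 + 625 = 1109

1109


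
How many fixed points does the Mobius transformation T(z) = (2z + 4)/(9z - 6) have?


Step 1: Fixed points satisfy T(z) = z
Step 2: 9z^2 - 8z - 4 = 0
Step 3: Discriminant = (-8)^2 - 4*9*(-4) = 208
Step 4: Number of fixed points = 2

2


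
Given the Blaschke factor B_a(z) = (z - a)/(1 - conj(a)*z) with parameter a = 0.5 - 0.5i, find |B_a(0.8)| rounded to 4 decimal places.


Step 1: Numerator z0 - a = 0.8 - (0.5 - 0.5i) = 0.3 + 0.5i
Step 2: Denominator 1 - conj(a)*z0 = 1 - (0.5 + 0.5i)*0.8 = 0.6 - 0.4i
Step 3: |z0 - a|^2 = 0.3^2 + 0.5^2 = 0.34; |1 - conj(a)*z0|^2 = 0.6^2 + (-0.4)^2 = 0.52
Step 4: |B_a(0.8)| = sqrt(0.34 / 0.52) = sqrt(0.653846)
Step 5: = 0.8086

0.8086


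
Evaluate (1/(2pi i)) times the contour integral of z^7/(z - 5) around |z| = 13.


Step 1: f(z) = z^7, a = 5 is inside |z| = 13
Step 2: By Cauchy integral formula: (1/(2pi*i)) * integral = f(a)
Step 3: f(5) = 5^7 = 78125

78125


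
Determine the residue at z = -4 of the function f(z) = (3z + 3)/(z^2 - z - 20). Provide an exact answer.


Step 1: Q(z) = z^2 - z - 20 = (z + 4)(z - 5)
Step 2: Q'(z) = 2z - 1
Step 3: Q'(-4) = -9, P(-4) = -9
Step 4: Res = P(-4)/Q'(-4) = -9/(-9) = 1

1


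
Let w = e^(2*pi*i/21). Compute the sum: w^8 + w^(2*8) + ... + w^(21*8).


Step 1: The sum sum_{j=1}^{n} w^(k*j) equals n if n | k, else 0.
Step 2: Here n = 21, k = 8
Step 3: Does n divide k? 21 | 8 -> False
Step 4: Sum = 0

0


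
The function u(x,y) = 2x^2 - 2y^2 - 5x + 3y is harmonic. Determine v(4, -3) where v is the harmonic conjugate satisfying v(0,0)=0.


Step 1: v_x = -u_y = 4y - 3
Step 2: v_y = u_x = 4x - 5
Step 3: v = 4xy - 3x - 5y + C
Step 4: v(0,0) = 0 => C = 0
Step 5: v(4, -3) = -45

-45


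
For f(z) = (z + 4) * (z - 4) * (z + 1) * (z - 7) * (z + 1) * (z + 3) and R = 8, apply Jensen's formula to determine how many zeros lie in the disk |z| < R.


Jensen's formula: (1/2pi)*integral log|f(Re^it)|dt = log|f(0)| + sum_{|a_k|<R} log(R/|a_k|)
Step 1: f(0) = 4 * (-4) * 1 * (-7) * 1 * 3 = 336
Step 2: log|f(0)| = log|-4| + log|4| + log|-1| + log|7| + log|-1| + log|-3| = 5.8171
Step 3: Zeros inside |z| < 8: -4, 4, -1, 7, -1, -3
Step 4: Jensen sum = log(8/4) + log(8/4) + log(8/1) + log(8/7) + log(8/1) + log(8/3) = 6.6595
Step 5: n(R) = number of terms in the Jensen sum = count of zeros inside |z| < 8 = 6

6


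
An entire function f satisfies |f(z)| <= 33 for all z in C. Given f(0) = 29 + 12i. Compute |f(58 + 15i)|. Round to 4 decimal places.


Step 1: By Liouville's theorem, a bounded entire function is constant.
Step 2: f(z) = f(0) = 29 + 12i for all z.
Step 3: |f(w)| = |29 + 12i| = sqrt(841 + 144)
Step 4: = 31.3847

31.3847


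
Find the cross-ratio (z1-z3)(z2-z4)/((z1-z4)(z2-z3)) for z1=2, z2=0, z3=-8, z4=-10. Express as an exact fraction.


Step 1: (z1-z3)(z2-z4) = 10 * 10 = 100
Step 2: (z1-z4)(z2-z3) = 12 * 8 = 96
Step 3: Cross-ratio = 100/96 = 25/24

25/24


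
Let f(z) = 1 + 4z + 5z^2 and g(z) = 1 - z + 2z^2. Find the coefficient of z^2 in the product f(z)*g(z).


Step 1: z^2 term in f*g comes from: (1)*(2z^2) + (4z)*(-z) + (5z^2)*(1)
Step 2: = 2 - 4 + 5
Step 3: = 3

3


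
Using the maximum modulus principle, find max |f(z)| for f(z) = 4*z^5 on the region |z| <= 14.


Step 1: On |z| = 14, |f(z)| = 4 * |z|^5 = 4 * 14^5
Step 2: By maximum modulus principle, maximum is on boundary.
Step 3: Maximum = 4 * 537824 = 2151296

2151296


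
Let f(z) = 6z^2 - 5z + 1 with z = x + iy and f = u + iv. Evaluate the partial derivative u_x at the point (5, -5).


Step 1: f(z) = 6(x+iy)^2 - 5(x+iy) + 1
Step 2: u = 6(x^2 - y^2) - 5x + 1
Step 3: u_x = 12x - 5
Step 4: At (5, -5): u_x = 60 - 5 = 55

55


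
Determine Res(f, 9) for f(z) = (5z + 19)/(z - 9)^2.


Step 1: Pole of order 2 at z = 9
Step 2: Res = lim d/dz [(z - 9)^2 * f(z)] as z -> 9
Step 3: (z - 9)^2 * f(z) = 5z + 19
Step 4: d/dz[5z + 19] = 5

5


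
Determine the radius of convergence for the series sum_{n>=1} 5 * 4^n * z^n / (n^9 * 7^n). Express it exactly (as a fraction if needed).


Step 1: General term a_n = 5 * 4^n / (n^9 * 7^n)
Step 2: By the root test, |a_n|^(1/n) = 5^(1/n) * 4 / (n^(9/n) * 7) -> 4/7 as n -> infinity (since 5^(1/n) -> 1 and n^(9/n) -> 1)
Step 3: R = 1/lim|a_n|^(1/n) = 7/4

7/4


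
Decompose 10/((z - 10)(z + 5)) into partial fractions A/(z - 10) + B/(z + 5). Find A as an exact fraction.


Step 1: Multiply both sides by (z - 10) and set z = 10
Step 2: A = 10 / (10 + 5)
Step 3: A = 10 / 15
Step 4: A = 2/3

2/3


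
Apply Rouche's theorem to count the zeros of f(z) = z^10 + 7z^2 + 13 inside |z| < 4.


Step 1: On |z| = 4 the three terms have sizes |z^10| = 4^10 = 1048576, |7z^2| = 7*4^2 = 112, |13| = 13
Step 2: The dominant term is g(z) = z^10; let h(z) = 7z^2 + 13 so f = g + h
Step 3: On |z| = 4: |g| = 1048576 and |h| <= 112 + 13 = 125
Step 4: Since 1048576 > 125, |h| < |g| on |z| = 4, so by Rouche f has the same number of zeros as g inside |z| < 4
Step 5: g(z) = z^10 has 10 zeros (all at the origin) inside |z| < 4. Answer = 10

10


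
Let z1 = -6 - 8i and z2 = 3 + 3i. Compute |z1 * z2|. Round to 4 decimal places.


Step 1: |z1| = sqrt((-6)^2 + (-8)^2) = sqrt(100)
Step 2: |z2| = sqrt(3^2 + 3^2) = sqrt(18)
Step 3: |z1*z2| = |z1|*|z2| = sqrt(100) * sqrt(18) = sqrt(100 * 18) = sqrt(1800)
Step 4: = 42.4264

42.4264


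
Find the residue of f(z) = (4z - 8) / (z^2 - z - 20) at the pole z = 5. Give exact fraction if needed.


Step 1: Q(z) = z^2 - z - 20 = (z - 5)(z + 4)
Step 2: Q'(z) = 2z - 1
Step 3: Q'(5) = 9, P(5) = 12
Step 4: Res = P(5)/Q'(5) = 12/9 = 4/3

4/3


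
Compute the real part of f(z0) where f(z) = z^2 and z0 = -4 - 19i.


Step 1: z0 = -4 - 19i
Step 2: z0^2 = (-4)^2 - (-19)^2 + 152i
Step 3: real part = 16 - 361 = -345

-345


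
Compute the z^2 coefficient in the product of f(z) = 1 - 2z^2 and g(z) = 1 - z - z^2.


Step 1: z^2 term in f*g comes from: (1)*(-z^2) + (0)*(-z) + (-2z^2)*(1)
Step 2: = -1 + 0 - 2
Step 3: = -3

-3


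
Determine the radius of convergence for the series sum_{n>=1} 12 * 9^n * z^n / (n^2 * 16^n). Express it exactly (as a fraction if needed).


Step 1: General term a_n = 12 * 9^n / (n^2 * 16^n)
Step 2: By the root test, |a_n|^(1/n) = 12^(1/n) * 9 / (n^(2/n) * 16) -> 9/16 as n -> infinity (since 12^(1/n) -> 1 and n^(2/n) -> 1)
Step 3: R = 1/lim|a_n|^(1/n) = 16/9

16/9


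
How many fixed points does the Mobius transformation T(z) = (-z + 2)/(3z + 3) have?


Step 1: Fixed points satisfy T(z) = z
Step 2: 3z^2 + 4z - 2 = 0
Step 3: Discriminant = 4^2 - 4*3*(-2) = 40
Step 4: Number of fixed points = 2

2


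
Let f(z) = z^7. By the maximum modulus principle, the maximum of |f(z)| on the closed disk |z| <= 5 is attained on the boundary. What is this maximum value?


Step 1: On |z| = 5, |f(z)| = |z|^7 = 5^7
Step 2: By maximum modulus principle, maximum is on boundary.
Step 3: Maximum = 78125 = 78125

78125


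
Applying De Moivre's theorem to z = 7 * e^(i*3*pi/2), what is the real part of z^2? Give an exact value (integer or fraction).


Step 1: By De Moivre's theorem, z^2 = 7^2 * e^(i*2*3*pi/2) = 49 * (cos(3*pi) + i*sin(3*pi))
Step 2: |z|^2 = 7^2 = 49
Step 3: Reduce the angle mod 2*pi: 3*pi - 2*pi = pi
Step 4: cos(pi) = -1
Step 5: Re(z^2) = 49 * (-1) = -49

-49


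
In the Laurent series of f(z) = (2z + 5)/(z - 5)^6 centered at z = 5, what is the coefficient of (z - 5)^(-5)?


Step 1: Write the numerator in powers of (z - 5): 2z + 5 = 2(z - 5) + (2*5 + 5) = 2(z - 5) + 15
Step 2: Divide by (z - 5)^6: f(z) = 15(z - 5)^(-6) + 2(z - 5)^(-5)
Step 3: This finite sum is the Laurent series of f about z = 5.
Step 4: Coefficient of (z - 5)^(-5) = coefficient of (z - 5) in the re-centred numerator = 2

2


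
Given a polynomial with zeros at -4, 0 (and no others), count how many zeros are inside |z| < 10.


Step 1: Check each root:
  z = -4: |-4| = 4 < 10
  z = 0: |0| = 0 < 10
Step 2: Count = 2

2


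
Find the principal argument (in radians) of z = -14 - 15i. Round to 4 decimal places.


Step 1: z = -14 - 15i
Step 2: arg(z) = atan2(-15, -14)
Step 3: arg(z) = -2.3217

-2.3217


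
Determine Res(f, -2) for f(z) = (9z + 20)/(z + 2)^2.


Step 1: Pole of order 2 at z = -2
Step 2: Res = lim d/dz [(z + 2)^2 * f(z)] as z -> -2
Step 3: (z + 2)^2 * f(z) = 9z + 20
Step 4: d/dz[9z + 20] = 9

9


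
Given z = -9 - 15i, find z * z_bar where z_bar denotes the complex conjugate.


Step 1: conj(z) = -9 + 15i
Step 2: z * conj(z) = (-9)^2 + (-15)^2
Step 3: = 81 + 225 = 306

306


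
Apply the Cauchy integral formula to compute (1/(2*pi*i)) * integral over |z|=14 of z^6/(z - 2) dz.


Step 1: f(z) = z^6, a = 2 is inside |z| = 14
Step 2: By Cauchy integral formula: (1/(2pi*i)) * integral = f(a)
Step 3: f(2) = 2^6 = 64

64


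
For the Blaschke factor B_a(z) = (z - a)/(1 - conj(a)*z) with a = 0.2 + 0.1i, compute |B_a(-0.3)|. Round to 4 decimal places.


Step 1: Numerator z0 - a = -0.3 - (0.2 + 0.1i) = -0.5 - 0.1i
Step 2: Denominator 1 - conj(a)*z0 = 1 - (0.2 - 0.1i)*(-0.3) = 1.06 - 0.03i
Step 3: |z0 - a|^2 = (-0.5)^2 + (-0.1)^2 = 0.26; |1 - conj(a)*z0|^2 = 1.06^2 + (-0.03)^2 = 1.1245
Step 4: |B_a(-0.3)| = sqrt(0.26 / 1.1245) = sqrt(0.231214)
Step 5: = 0.4808

0.4808


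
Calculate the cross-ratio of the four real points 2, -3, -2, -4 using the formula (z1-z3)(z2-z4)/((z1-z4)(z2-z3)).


Step 1: (z1-z3)(z2-z4) = 4 * 1 = 4
Step 2: (z1-z4)(z2-z3) = 6 * (-1) = -6
Step 3: Cross-ratio = -4/6 = -2/3

-2/3


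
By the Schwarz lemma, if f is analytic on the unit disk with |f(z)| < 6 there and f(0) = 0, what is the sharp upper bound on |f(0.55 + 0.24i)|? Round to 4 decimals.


Step 1: g = f/6 maps D -> D with g(0) = 0, so by the Schwarz lemma |g(z)| <= |z|, i.e. |f(z)| <= 6|z|; this is sharp (f(z) = 6z).
Step 2: |z0|^2 = 0.55^2 + 0.24^2 = 0.3601
Step 3: |z0| = sqrt(0.3601) = 0.600083
Step 4: Best bound = 6 * |z0| = 6 * 0.600083 = 3.6005

3.6005


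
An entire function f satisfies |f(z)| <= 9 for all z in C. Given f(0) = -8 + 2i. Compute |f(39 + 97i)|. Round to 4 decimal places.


Step 1: By Liouville's theorem, a bounded entire function is constant.
Step 2: f(z) = f(0) = -8 + 2i for all z.
Step 3: |f(w)| = |-8 + 2i| = sqrt(64 + 4)
Step 4: = 8.2462

8.2462


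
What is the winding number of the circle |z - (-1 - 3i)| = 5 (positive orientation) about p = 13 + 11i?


Step 1: Center c = (-1, -3), radius = 5
Step 2: |p - c|^2 = 14^2 + 14^2 = 392
Step 3: r^2 = 25
Step 4: |p-c| > r so winding number = 0

0


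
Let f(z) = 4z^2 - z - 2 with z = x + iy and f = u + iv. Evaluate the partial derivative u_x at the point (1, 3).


Step 1: f(z) = 4(x+iy)^2 - (x+iy) - 2
Step 2: u = 4(x^2 - y^2) - x - 2
Step 3: u_x = 8x - 1
Step 4: At (1, 3): u_x = 8 - 1 = 7

7


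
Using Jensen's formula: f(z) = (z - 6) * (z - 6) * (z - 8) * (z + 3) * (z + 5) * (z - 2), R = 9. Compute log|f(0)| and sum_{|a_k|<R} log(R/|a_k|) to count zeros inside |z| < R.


Jensen's formula: (1/2pi)*integral log|f(Re^it)|dt = log|f(0)| + sum_{|a_k|<R} log(R/|a_k|)
Step 1: f(0) = (-6) * (-6) * (-8) * 3 * 5 * (-2) = 8640
Step 2: log|f(0)| = log|6| + log|6| + log|8| + log|-3| + log|-5| + log|2| = 9.0642
Step 3: Zeros inside |z| < 9: 6, 6, 8, -3, -5, 2
Step 4: Jensen sum = log(9/6) + log(9/6) + log(9/8) + log(9/3) + log(9/5) + log(9/2) = 4.1192
Step 5: n(R) = number of terms in the Jensen sum = count of zeros inside |z| < 9 = 6

6


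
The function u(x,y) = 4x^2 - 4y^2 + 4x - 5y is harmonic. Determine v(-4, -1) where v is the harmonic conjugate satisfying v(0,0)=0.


Step 1: v_x = -u_y = 8y + 5
Step 2: v_y = u_x = 8x + 4
Step 3: v = 8xy + 5x + 4y + C
Step 4: v(0,0) = 0 => C = 0
Step 5: v(-4, -1) = 8

8


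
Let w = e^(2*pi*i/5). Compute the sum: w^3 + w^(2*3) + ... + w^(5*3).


Step 1: The sum sum_{j=1}^{n} w^(k*j) equals n if n | k, else 0.
Step 2: Here n = 5, k = 3
Step 3: Does n divide k? 5 | 3 -> False
Step 4: Sum = 0

0


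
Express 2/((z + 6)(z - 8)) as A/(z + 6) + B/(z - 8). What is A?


Step 1: Multiply both sides by (z + 6) and set z = -6
Step 2: A = 2 / (-6 - 8)
Step 3: A = 2 / (-14)
Step 4: A = -1/7

-1/7


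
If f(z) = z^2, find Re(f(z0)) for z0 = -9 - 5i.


Step 1: z0 = -9 - 5i
Step 2: z0^2 = (-9)^2 - (-5)^2 + 90i
Step 3: real part = 81 - 25 = 56

56


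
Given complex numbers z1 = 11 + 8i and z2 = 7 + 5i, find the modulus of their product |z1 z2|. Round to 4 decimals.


Step 1: |z1| = sqrt(11^2 + 8^2) = sqrt(185)
Step 2: |z2| = sqrt(7^2 + 5^2) = sqrt(74)
Step 3: |z1*z2| = |z1|*|z2| = sqrt(185) * sqrt(74) = sqrt(185 * 74) = sqrt(13690)
Step 4: = 117.0043

117.0043


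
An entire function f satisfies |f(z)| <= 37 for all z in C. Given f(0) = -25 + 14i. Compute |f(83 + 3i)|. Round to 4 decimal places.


Step 1: By Liouville's theorem, a bounded entire function is constant.
Step 2: f(z) = f(0) = -25 + 14i for all z.
Step 3: |f(w)| = |-25 + 14i| = sqrt(625 + 196)
Step 4: = 28.6531

28.6531


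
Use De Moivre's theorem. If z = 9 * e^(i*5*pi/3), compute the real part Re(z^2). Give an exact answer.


Step 1: By De Moivre's theorem, z^2 = 9^2 * e^(i*2*5*pi/3) = 81 * (cos(10*pi/3) + i*sin(10*pi/3))
Step 2: |z|^2 = 9^2 = 81
Step 3: Reduce the angle mod 2*pi: 10*pi/3 - 2*pi = 4*pi/3
Step 4: cos(4*pi/3) = -1/2
Step 5: Re(z^2) = 81 * (-1/2) = -81/2

-81/2


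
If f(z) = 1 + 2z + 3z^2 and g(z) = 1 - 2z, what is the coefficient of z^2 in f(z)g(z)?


Step 1: z^2 term in f*g comes from: (1)*(0) + (2z)*(-2z) + (3z^2)*(1)
Step 2: = 0 - 4 + 3
Step 3: = -1

-1


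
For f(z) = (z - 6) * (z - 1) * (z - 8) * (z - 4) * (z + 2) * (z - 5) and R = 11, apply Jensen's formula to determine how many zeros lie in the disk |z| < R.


Jensen's formula: (1/2pi)*integral log|f(Re^it)|dt = log|f(0)| + sum_{|a_k|<R} log(R/|a_k|)
Step 1: f(0) = (-6) * (-1) * (-8) * (-4) * 2 * (-5) = -1920
Step 2: log|f(0)| = log|6| + log|1| + log|8| + log|4| + log|-2| + log|5| = 7.5601
Step 3: Zeros inside |z| < 11: 6, 1, 8, 4, -2, 5
Step 4: Jensen sum = log(11/6) + log(11/1) + log(11/8) + log(11/4) + log(11/2) + log(11/5) = 6.8273
Step 5: n(R) = number of terms in the Jensen sum = count of zeros inside |z| < 11 = 6

6


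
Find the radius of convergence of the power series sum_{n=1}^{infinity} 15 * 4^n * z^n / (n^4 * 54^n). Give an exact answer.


Step 1: General term a_n = 15 * 4^n / (n^4 * 54^n)
Step 2: By the root test, |a_n|^(1/n) = 15^(1/n) * 4 / (n^(4/n) * 54) -> 4/54 as n -> infinity (since 15^(1/n) -> 1 and n^(4/n) -> 1)
Step 3: R = 1/lim|a_n|^(1/n) = 54/4 = 27/2

27/2


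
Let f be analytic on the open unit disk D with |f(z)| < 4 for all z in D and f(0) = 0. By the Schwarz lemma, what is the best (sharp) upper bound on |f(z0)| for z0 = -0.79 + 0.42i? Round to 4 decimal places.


Step 1: g = f/4 maps D -> D with g(0) = 0, so by the Schwarz lemma |g(z)| <= |z|, i.e. |f(z)| <= 4|z|; this is sharp (f(z) = 4z).
Step 2: |z0|^2 = (-0.79)^2 + 0.42^2 = 0.8005
Step 3: |z0| = sqrt(0.8005) = 0.894707
Step 4: Best bound = 4 * |z0| = 4 * 0.894707 = 3.5788

3.5788


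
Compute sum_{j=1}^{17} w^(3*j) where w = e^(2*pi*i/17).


Step 1: The sum sum_{j=1}^{n} w^(k*j) equals n if n | k, else 0.
Step 2: Here n = 17, k = 3
Step 3: Does n divide k? 17 | 3 -> False
Step 4: Sum = 0

0


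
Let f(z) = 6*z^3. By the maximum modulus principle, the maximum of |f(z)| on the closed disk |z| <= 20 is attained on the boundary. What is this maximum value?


Step 1: On |z| = 20, |f(z)| = 6 * |z|^3 = 6 * 20^3
Step 2: By maximum modulus principle, maximum is on boundary.
Step 3: Maximum = 6 * 8000 = 48000

48000


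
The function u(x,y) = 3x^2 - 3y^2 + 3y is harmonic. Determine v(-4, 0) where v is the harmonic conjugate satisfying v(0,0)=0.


Step 1: v_x = -u_y = 6y - 3
Step 2: v_y = u_x = 6x + 0
Step 3: v = 6xy - 3x + C
Step 4: v(0,0) = 0 => C = 0
Step 5: v(-4, 0) = 12

12


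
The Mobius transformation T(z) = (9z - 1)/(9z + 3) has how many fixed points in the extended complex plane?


Step 1: Fixed points satisfy T(z) = z
Step 2: 9z^2 - 6z + 1 = 0
Step 3: Discriminant = (-6)^2 - 4*9*1 = 0
Step 4: Number of fixed points = 1

1


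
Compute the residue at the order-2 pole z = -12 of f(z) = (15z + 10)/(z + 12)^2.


Step 1: Pole of order 2 at z = -12
Step 2: Res = lim d/dz [(z + 12)^2 * f(z)] as z -> -12
Step 3: (z + 12)^2 * f(z) = 15z + 10
Step 4: d/dz[15z + 10] = 15

15


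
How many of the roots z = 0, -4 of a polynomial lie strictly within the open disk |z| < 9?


Step 1: Check each root:
  z = 0: |0| = 0 < 9
  z = -4: |-4| = 4 < 9
Step 2: Count = 2

2


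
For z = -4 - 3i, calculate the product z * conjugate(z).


Step 1: conj(z) = -4 + 3i
Step 2: z * conj(z) = (-4)^2 + (-3)^2
Step 3: = 16 + 9 = 25

25


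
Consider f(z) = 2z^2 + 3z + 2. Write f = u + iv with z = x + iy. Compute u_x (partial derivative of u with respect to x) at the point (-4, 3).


Step 1: f(z) = 2(x+iy)^2 + 3(x+iy) + 2
Step 2: u = 2(x^2 - y^2) + 3x + 2
Step 3: u_x = 4x + 3
Step 4: At (-4, 3): u_x = -16 + 3 = -13

-13


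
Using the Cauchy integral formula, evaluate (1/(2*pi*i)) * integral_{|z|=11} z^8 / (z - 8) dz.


Step 1: f(z) = z^8, a = 8 is inside |z| = 11
Step 2: By Cauchy integral formula: (1/(2pi*i)) * integral = f(a)
Step 3: f(8) = 8^8 = 16777216

16777216


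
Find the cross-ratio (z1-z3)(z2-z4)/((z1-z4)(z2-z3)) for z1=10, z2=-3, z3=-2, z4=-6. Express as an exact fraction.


Step 1: (z1-z3)(z2-z4) = 12 * 3 = 36
Step 2: (z1-z4)(z2-z3) = 16 * (-1) = -16
Step 3: Cross-ratio = -36/16 = -9/4

-9/4


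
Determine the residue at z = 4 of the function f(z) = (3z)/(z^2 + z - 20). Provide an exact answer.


Step 1: Q(z) = z^2 + z - 20 = (z - 4)(z + 5)
Step 2: Q'(z) = 2z + 1
Step 3: Q'(4) = 9, P(4) = 12
Step 4: Res = P(4)/Q'(4) = 12/9 = 4/3

4/3


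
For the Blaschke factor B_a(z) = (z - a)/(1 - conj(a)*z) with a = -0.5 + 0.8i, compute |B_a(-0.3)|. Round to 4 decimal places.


Step 1: Numerator z0 - a = -0.3 - (-0.5 + 0.8i) = 0.2 - 0.8i
Step 2: Denominator 1 - conj(a)*z0 = 1 - (-0.5 - 0.8i)*(-0.3) = 0.85 - 0.24i
Step 3: |z0 - a|^2 = 0.2^2 + (-0.8)^2 = 0.68; |1 - conj(a)*z0|^2 = 0.85^2 + (-0.24)^2 = 0.7801
Step 4: |B_a(-0.3)| = sqrt(0.68 / 0.7801) = sqrt(0.871683)
Step 5: = 0.9336

0.9336


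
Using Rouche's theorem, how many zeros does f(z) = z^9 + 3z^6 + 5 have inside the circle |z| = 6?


Step 1: On |z| = 6 the three terms have sizes |z^9| = 6^9 = 10077696, |3z^6| = 3*6^6 = 139968, |5| = 5
Step 2: The dominant term is g(z) = z^9; let h(z) = 3z^6 + 5 so f = g + h
Step 3: On |z| = 6: |g| = 10077696 and |h| <= 139968 + 5 = 139973
Step 4: Since 10077696 > 139973, |h| < |g| on |z| = 6, so by Rouche f has the same number of zeros as g inside |z| < 6
Step 5: g(z) = z^9 has 9 zeros (all at the origin) inside |z| < 6. Answer = 9

9


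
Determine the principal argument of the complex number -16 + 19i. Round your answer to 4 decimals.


Step 1: z = -16 + 19i
Step 2: arg(z) = atan2(19, -16)
Step 3: arg(z) = 2.2707

2.2707


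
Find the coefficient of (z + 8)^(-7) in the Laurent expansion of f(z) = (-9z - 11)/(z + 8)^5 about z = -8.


Step 1: Write the numerator in powers of (z + 8): -9z - 11 = -9(z + 8) + (-9*(-8) - 11) = -9(z + 8) + 61
Step 2: Divide by (z + 8)^5: f(z) = 61(z + 8)^(-5) - 9(z + 8)^(-4)
Step 3: This finite sum is the Laurent series of f about z = -8.
Step 4: Only the powers -5 and -4 appear, so the coefficient of (z + 8)^(-7) = 0

0


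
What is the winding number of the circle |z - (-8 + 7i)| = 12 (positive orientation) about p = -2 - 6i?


Step 1: Center c = (-8, 7), radius = 12
Step 2: |p - c|^2 = 6^2 + (-13)^2 = 205
Step 3: r^2 = 144
Step 4: |p-c| > r so winding number = 0

0


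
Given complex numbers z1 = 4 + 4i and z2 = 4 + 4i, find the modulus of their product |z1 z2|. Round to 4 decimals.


Step 1: |z1| = sqrt(4^2 + 4^2) = sqrt(32)
Step 2: |z2| = sqrt(4^2 + 4^2) = sqrt(32)
Step 3: |z1*z2| = |z1|*|z2| = sqrt(32) * sqrt(32) = sqrt(32 * 32) = sqrt(1024)
Step 4: = 32.0

32.0


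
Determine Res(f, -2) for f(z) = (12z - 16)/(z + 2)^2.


Step 1: Pole of order 2 at z = -2
Step 2: Res = lim d/dz [(z + 2)^2 * f(z)] as z -> -2
Step 3: (z + 2)^2 * f(z) = 12z - 16
Step 4: d/dz[12z - 16] = 12

12


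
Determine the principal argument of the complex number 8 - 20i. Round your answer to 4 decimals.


Step 1: z = 8 - 20i
Step 2: arg(z) = atan2(-20, 8)
Step 3: arg(z) = -1.1903

-1.1903


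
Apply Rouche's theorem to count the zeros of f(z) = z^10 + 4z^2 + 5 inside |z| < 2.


Step 1: On |z| = 2 the three terms have sizes |z^10| = 2^10 = 1024, |4z^2| = 4*2^2 = 16, |5| = 5
Step 2: The dominant term is g(z) = z^10; let h(z) = 4z^2 + 5 so f = g + h
Step 3: On |z| = 2: |g| = 1024 and |h| <= 16 + 5 = 21
Step 4: Since 1024 > 21, |h| < |g| on |z| = 2, so by Rouche f has the same number of zeros as g inside |z| < 2
Step 5: g(z) = z^10 has 10 zeros (all at the origin) inside |z| < 2. Answer = 10

10


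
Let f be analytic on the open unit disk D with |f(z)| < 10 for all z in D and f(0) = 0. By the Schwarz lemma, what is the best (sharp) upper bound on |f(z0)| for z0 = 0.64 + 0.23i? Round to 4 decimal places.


Step 1: g = f/10 maps D -> D with g(0) = 0, so by the Schwarz lemma |g(z)| <= |z|, i.e. |f(z)| <= 10|z|; this is sharp (f(z) = 10z).
Step 2: |z0|^2 = 0.64^2 + 0.23^2 = 0.4625
Step 3: |z0| = sqrt(0.4625) = 0.680074
Step 4: Best bound = 10 * |z0| = 10 * 0.680074 = 6.8007

6.8007


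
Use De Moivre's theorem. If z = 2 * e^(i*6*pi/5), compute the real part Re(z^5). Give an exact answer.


Step 1: By De Moivre's theorem, z^5 = 2^5 * e^(i*5*6*pi/5) = 32 * (cos(6*pi) + i*sin(6*pi))
Step 2: |z|^5 = 2^5 = 32
Step 3: Reduce the angle mod 2*pi: 6*pi - 6*pi = 0
Step 4: cos(0) = 1
Step 5: Re(z^5) = 32 * 1 = 32

32


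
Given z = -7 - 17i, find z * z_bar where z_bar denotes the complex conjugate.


Step 1: conj(z) = -7 + 17i
Step 2: z * conj(z) = (-7)^2 + (-17)^2
Step 3: = 49 + 289 = 338

338


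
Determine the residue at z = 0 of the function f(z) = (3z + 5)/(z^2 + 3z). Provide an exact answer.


Step 1: Q(z) = z^2 + 3z = (z)(z + 3)
Step 2: Q'(z) = 2z + 3
Step 3: Q'(0) = 3, P(0) = 5
Step 4: Res = P(0)/Q'(0) = 5/3 = 5/3

5/3


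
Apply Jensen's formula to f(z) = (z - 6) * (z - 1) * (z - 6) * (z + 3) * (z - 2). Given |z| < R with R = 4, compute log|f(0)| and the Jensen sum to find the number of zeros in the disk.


Jensen's formula: (1/2pi)*integral log|f(Re^it)|dt = log|f(0)| + sum_{|a_k|<R} log(R/|a_k|)
Step 1: f(0) = (-6) * (-1) * (-6) * 3 * (-2) = 216
Step 2: log|f(0)| = log|6| + log|1| + log|6| + log|-3| + log|2| = 5.3753
Step 3: Zeros inside |z| < 4: 1, -3, 2
Step 4: Jensen sum = log(4/1) + log(4/3) + log(4/2) = 2.3671
Step 5: n(R) = number of terms in the Jensen sum = count of zeros inside |z| < 4 = 3

3


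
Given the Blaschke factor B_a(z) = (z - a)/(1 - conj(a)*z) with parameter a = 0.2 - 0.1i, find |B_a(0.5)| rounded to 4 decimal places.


Step 1: Numerator z0 - a = 0.5 - (0.2 - 0.1i) = 0.3 + 0.1i
Step 2: Denominator 1 - conj(a)*z0 = 1 - (0.2 + 0.1i)*0.5 = 0.9 - 0.05i
Step 3: |z0 - a|^2 = 0.3^2 + 0.1^2 = 0.1; |1 - conj(a)*z0|^2 = 0.9^2 + (-0.05)^2 = 0.8125
Step 4: |B_a(0.5)| = sqrt(0.1 / 0.8125) = sqrt(0.123077)
Step 5: = 0.3508

0.3508


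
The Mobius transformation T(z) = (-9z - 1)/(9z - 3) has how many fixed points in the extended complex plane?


Step 1: Fixed points satisfy T(z) = z
Step 2: 9z^2 + 6z + 1 = 0
Step 3: Discriminant = 6^2 - 4*9*1 = 0
Step 4: Number of fixed points = 1

1


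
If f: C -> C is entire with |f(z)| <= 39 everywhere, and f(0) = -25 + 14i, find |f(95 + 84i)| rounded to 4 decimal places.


Step 1: By Liouville's theorem, a bounded entire function is constant.
Step 2: f(z) = f(0) = -25 + 14i for all z.
Step 3: |f(w)| = |-25 + 14i| = sqrt(625 + 196)
Step 4: = 28.6531

28.6531


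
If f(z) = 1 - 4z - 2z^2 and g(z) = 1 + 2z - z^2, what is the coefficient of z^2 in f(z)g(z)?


Step 1: z^2 term in f*g comes from: (1)*(-z^2) + (-4z)*(2z) + (-2z^2)*(1)
Step 2: = -1 - 8 - 2
Step 3: = -11

-11


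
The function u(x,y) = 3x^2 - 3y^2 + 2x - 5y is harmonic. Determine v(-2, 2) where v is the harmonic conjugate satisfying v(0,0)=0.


Step 1: v_x = -u_y = 6y + 5
Step 2: v_y = u_x = 6x + 2
Step 3: v = 6xy + 5x + 2y + C
Step 4: v(0,0) = 0 => C = 0
Step 5: v(-2, 2) = -30

-30


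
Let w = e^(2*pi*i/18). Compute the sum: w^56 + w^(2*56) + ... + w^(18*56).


Step 1: The sum sum_{j=1}^{n} w^(k*j) equals n if n | k, else 0.
Step 2: Here n = 18, k = 56
Step 3: Does n divide k? 18 | 56 -> False
Step 4: Sum = 0

0


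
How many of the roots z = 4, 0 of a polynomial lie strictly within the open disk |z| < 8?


Step 1: Check each root:
  z = 4: |4| = 4 < 8
  z = 0: |0| = 0 < 8
Step 2: Count = 2

2


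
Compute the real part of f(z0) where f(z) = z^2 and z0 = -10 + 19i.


Step 1: z0 = -10 + 19i
Step 2: z0^2 = (-10)^2 - 19^2 - 380i
Step 3: real part = 100 - 361 = -261

-261


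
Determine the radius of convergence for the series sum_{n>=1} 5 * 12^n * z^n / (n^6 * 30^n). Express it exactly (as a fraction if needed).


Step 1: General term a_n = 5 * 12^n / (n^6 * 30^n)
Step 2: By the root test, |a_n|^(1/n) = 5^(1/n) * 12 / (n^(6/n) * 30) -> 12/30 as n -> infinity (since 5^(1/n) -> 1 and n^(6/n) -> 1)
Step 3: R = 1/lim|a_n|^(1/n) = 30/12 = 5/2

5/2


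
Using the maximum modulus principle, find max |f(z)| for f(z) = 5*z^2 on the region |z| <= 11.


Step 1: On |z| = 11, |f(z)| = 5 * |z|^2 = 5 * 11^2
Step 2: By maximum modulus principle, maximum is on boundary.
Step 3: Maximum = 5 * 121 = 605

605


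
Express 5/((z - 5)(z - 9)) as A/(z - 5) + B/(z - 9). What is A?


Step 1: Multiply both sides by (z - 5) and set z = 5
Step 2: A = 5 / (5 - 9)
Step 3: A = 5 / (-4)
Step 4: A = -5/4

-5/4


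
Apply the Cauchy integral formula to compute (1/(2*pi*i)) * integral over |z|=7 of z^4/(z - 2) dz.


Step 1: f(z) = z^4, a = 2 is inside |z| = 7
Step 2: By Cauchy integral formula: (1/(2pi*i)) * integral = f(a)
Step 3: f(2) = 2^4 = 16

16


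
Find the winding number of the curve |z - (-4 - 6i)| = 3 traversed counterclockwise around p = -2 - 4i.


Step 1: Center c = (-4, -6), radius = 3
Step 2: |p - c|^2 = 2^2 + 2^2 = 8
Step 3: r^2 = 9
Step 4: |p-c| < r so winding number = 1

1


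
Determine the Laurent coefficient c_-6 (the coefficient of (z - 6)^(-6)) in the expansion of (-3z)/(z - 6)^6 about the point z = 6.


Step 1: Write the numerator in powers of (z - 6): -3z = -3(z - 6) + (-3*6 + 0) = -3(z - 6) - 18
Step 2: Divide by (z - 6)^6: f(z) = -18(z - 6)^(-6) - 3(z - 6)^(-5)
Step 3: This finite sum is the Laurent series of f about z = 6.
Step 4: Coefficient of (z - 6)^(-6) = -3*6 + 0 = -18

-18


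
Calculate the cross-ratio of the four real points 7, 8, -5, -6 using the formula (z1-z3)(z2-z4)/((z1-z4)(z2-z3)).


Step 1: (z1-z3)(z2-z4) = 12 * 14 = 168
Step 2: (z1-z4)(z2-z3) = 13 * 13 = 169
Step 3: Cross-ratio = 168/169 = 168/169

168/169


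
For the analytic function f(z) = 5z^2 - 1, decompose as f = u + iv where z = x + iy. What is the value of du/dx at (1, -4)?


Step 1: f(z) = 5(x+iy)^2 - 1
Step 2: u = 5(x^2 - y^2) - 1
Step 3: u_x = 10x + 0
Step 4: At (1, -4): u_x = 10 + 0 = 10

10


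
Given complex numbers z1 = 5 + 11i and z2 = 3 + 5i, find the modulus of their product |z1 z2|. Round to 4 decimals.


Step 1: |z1| = sqrt(5^2 + 11^2) = sqrt(146)
Step 2: |z2| = sqrt(3^2 + 5^2) = sqrt(34)
Step 3: |z1*z2| = |z1|*|z2| = sqrt(146) * sqrt(34) = sqrt(146 * 34) = sqrt(4964)
Step 4: = 70.4557

70.4557


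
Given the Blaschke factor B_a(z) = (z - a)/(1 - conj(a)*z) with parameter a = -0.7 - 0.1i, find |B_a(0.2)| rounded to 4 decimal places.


Step 1: Numerator z0 - a = 0.2 - (-0.7 - 0.1i) = 0.9 + 0.1i
Step 2: Denominator 1 - conj(a)*z0 = 1 - (-0.7 + 0.1i)*0.2 = 1.14 - 0.02i
Step 3: |z0 - a|^2 = 0.9^2 + 0.1^2 = 0.82; |1 - conj(a)*z0|^2 = 1.14^2 + (-0.02)^2 = 1.3
Step 4: |B_a(0.2)| = sqrt(0.82 / 1.3) = sqrt(0.630769)
Step 5: = 0.7942

0.7942


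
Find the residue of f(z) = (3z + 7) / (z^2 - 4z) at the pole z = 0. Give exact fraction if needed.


Step 1: Q(z) = z^2 - 4z = (z)(z - 4)
Step 2: Q'(z) = 2z - 4
Step 3: Q'(0) = -4, P(0) = 7
Step 4: Res = P(0)/Q'(0) = 7/(-4) = -7/4

-7/4


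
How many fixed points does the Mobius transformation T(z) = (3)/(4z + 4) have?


Step 1: Fixed points satisfy T(z) = z
Step 2: 4z^2 + 4z - 3 = 0
Step 3: Discriminant = 4^2 - 4*4*(-3) = 64
Step 4: Number of fixed points = 2

2


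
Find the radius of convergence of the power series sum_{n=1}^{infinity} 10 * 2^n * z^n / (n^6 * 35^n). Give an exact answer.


Step 1: General term a_n = 10 * 2^n / (n^6 * 35^n)
Step 2: By the root test, |a_n|^(1/n) = 10^(1/n) * 2 / (n^(6/n) * 35) -> 2/35 as n -> infinity (since 10^(1/n) -> 1 and n^(6/n) -> 1)
Step 3: R = 1/lim|a_n|^(1/n) = 35/2

35/2


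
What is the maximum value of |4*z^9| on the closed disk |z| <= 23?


Step 1: On |z| = 23, |f(z)| = 4 * |z|^9 = 4 * 23^9
Step 2: By maximum modulus principle, maximum is on boundary.
Step 3: Maximum = 4 * 1801152661463 = 7204610645852

7204610645852


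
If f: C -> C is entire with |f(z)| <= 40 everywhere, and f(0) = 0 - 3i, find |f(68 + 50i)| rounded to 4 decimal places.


Step 1: By Liouville's theorem, a bounded entire function is constant.
Step 2: f(z) = f(0) = 0 - 3i for all z.
Step 3: |f(w)| = |0 - 3i| = sqrt(0 + 9)
Step 4: = 3.0

3.0


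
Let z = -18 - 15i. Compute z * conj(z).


Step 1: conj(z) = -18 + 15i
Step 2: z * conj(z) = (-18)^2 + (-15)^2
Step 3: = 324 + 225 = 549

549


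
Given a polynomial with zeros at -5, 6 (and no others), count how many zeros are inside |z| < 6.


Step 1: Check each root:
  z = -5: |-5| = 5 < 6
  z = 6: |6| = 6 >= 6
Step 2: Count = 1

1


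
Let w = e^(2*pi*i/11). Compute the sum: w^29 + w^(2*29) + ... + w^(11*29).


Step 1: The sum sum_{j=1}^{n} w^(k*j) equals n if n | k, else 0.
Step 2: Here n = 11, k = 29
Step 3: Does n divide k? 11 | 29 -> False
Step 4: Sum = 0

0


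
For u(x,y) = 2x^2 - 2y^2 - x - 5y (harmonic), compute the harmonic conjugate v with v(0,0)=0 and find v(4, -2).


Step 1: v_x = -u_y = 4y + 5
Step 2: v_y = u_x = 4x - 1
Step 3: v = 4xy + 5x - y + C
Step 4: v(0,0) = 0 => C = 0
Step 5: v(4, -2) = -10

-10


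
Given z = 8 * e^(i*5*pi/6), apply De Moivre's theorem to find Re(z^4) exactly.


Step 1: By De Moivre's theorem, z^4 = 8^4 * e^(i*4*5*pi/6) = 4096 * (cos(10*pi/3) + i*sin(10*pi/3))
Step 2: |z|^4 = 8^4 = 4096
Step 3: Reduce the angle mod 2*pi: 10*pi/3 - 2*pi = 4*pi/3
Step 4: cos(4*pi/3) = -1/2
Step 5: Re(z^4) = 4096 * (-1/2) = -2048

-2048


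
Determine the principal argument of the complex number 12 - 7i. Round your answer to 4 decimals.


Step 1: z = 12 - 7i
Step 2: arg(z) = atan2(-7, 12)
Step 3: arg(z) = -0.5281

-0.5281


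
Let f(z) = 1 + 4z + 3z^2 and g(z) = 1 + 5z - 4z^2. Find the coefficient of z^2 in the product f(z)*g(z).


Step 1: z^2 term in f*g comes from: (1)*(-4z^2) + (4z)*(5z) + (3z^2)*(1)
Step 2: = -4 + 20 + 3
Step 3: = 19

19


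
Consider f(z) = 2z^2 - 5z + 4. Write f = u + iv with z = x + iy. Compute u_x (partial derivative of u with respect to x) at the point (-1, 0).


Step 1: f(z) = 2(x+iy)^2 - 5(x+iy) + 4
Step 2: u = 2(x^2 - y^2) - 5x + 4
Step 3: u_x = 4x - 5
Step 4: At (-1, 0): u_x = -4 - 5 = -9

-9


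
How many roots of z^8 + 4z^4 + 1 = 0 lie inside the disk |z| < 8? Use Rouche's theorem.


Step 1: On |z| = 8 the three terms have sizes |z^8| = 8^8 = 16777216, |4z^4| = 4*8^4 = 16384, |1| = 1
Step 2: The dominant term is g(z) = z^8; let h(z) = 4z^4 + 1 so f = g + h
Step 3: On |z| = 8: |g| = 16777216 and |h| <= 16384 + 1 = 16385
Step 4: Since 16777216 > 16385, |h| < |g| on |z| = 8, so by Rouche f has the same number of zeros as g inside |z| < 8
Step 5: g(z) = z^8 has 8 zeros (all at the origin) inside |z| < 8. Answer = 8

8
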